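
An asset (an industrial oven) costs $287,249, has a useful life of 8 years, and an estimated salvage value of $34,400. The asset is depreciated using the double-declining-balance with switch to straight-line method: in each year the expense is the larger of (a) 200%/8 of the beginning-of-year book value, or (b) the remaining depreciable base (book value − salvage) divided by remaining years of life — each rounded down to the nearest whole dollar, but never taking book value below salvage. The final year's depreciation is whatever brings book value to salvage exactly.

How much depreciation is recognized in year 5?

$22,722

Depreciable base = $287,249 − $34,400 = $252,849.
Year 1: DB = ⌊$287,249 × 200%/8⌋ = $71,812; SL = ⌊$252,849/8⌋ = $31,606 → take DB $71,812. Book value $215,437.
Year 2: DB = ⌊$215,437 × 200%/8⌋ = $53,859; SL = ⌊$181,037/7⌋ = $25,862 → take DB $53,859. Book value $161,578.
Year 3: DB = ⌊$161,578 × 200%/8⌋ = $40,394; SL = ⌊$127,178/6⌋ = $21,196 → take DB $40,394. Book value $121,184.
Year 4: DB = ⌊$121,184 × 200%/8⌋ = $30,296; SL = ⌊$86,784/5⌋ = $17,356 → take DB $30,296. Book value $90,888.
Year 5: DB = ⌊$90,888 × 200%/8⌋ = $22,722; SL = ⌊$56,488/4⌋ = $14,122 → take DB $22,722. Book value $68,166.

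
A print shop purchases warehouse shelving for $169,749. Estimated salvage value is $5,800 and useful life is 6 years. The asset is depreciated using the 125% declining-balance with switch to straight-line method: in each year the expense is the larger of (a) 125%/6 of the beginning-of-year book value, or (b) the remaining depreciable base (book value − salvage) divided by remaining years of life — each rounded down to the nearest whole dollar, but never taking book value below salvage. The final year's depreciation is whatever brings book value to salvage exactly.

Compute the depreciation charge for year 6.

$25,148

Depreciable base = $169,749 − $5,800 = $163,949.
Year 1: DB = ⌊$169,749 × 125%/6⌋ = $35,364; SL = ⌊$163,949/6⌋ = $27,324 → take DB $35,364. Book value $134,385.
Year 2: DB = ⌊$134,385 × 125%/6⌋ = $27,996; SL = ⌊$128,585/5⌋ = $25,717 → take DB $27,996. Book value $106,389.
Year 3: DB = ⌊$106,389 × 125%/6⌋ = $22,164; SL = ⌊$100,589/4⌋ = $25,147 → take SL $25,147. Book value $81,242.
Year 4: DB = ⌊$81,242 × 125%/6⌋ = $16,925; SL = ⌊$75,442/3⌋ = $25,147 → take SL $25,147. Book value $56,095.
Year 5: DB = ⌊$56,095 × 125%/6⌋ = $11,686; SL = ⌊$50,295/2⌋ = $25,147 → take SL $25,147. Book value $30,948.
Year 6 (final): $30,948 − $5,800 = $25,148. Book value $5,800.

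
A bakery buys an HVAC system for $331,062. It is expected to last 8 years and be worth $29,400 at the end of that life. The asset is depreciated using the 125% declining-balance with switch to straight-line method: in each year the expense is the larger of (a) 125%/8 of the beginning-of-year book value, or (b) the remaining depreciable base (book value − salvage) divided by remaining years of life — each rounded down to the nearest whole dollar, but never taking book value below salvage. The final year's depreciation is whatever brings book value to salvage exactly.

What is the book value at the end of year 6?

Depreciable base = $331,062 − $29,400 = $301,662.
Year 1: DB = ⌊$331,062 × 125%/8⌋ = $51,728; SL = ⌊$301,662/8⌋ = $37,707 → take DB $51,728. Book value $279,334.
Year 2: DB = ⌊$279,334 × 125%/8⌋ = $43,645; SL = ⌊$249,934/7⌋ = $35,704 → take DB $43,645. Book value $235,689.
Year 3: DB = ⌊$235,689 × 125%/8⌋ = $36,826; SL = ⌊$206,289/6⌋ = $34,381 → take DB $36,826. Book value $198,863.
Year 4: DB = ⌊$198,863 × 125%/8⌋ = $31,072; SL = ⌊$169,463/5⌋ = $33,892 → take SL $33,892. Book value $164,971.
Year 5: DB = ⌊$164,971 × 125%/8⌋ = $25,776; SL = ⌊$135,571/4⌋ = $33,892 → take SL $33,892. Book value $131,079.
Year 6: DB = ⌊$131,079 × 125%/8⌋ = $20,481; SL = ⌊$101,679/3⌋ = $33,893 → take SL $33,893. Book value $97,186.

$97,186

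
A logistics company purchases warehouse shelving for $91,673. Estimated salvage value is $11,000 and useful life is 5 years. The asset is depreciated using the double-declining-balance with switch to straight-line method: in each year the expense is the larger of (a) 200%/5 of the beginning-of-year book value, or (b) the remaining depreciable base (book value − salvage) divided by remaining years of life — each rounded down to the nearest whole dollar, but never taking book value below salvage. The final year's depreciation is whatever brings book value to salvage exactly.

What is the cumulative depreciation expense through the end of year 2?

$58,670

Depreciable base = $91,673 − $11,000 = $80,673.
Year 1: DB = ⌊$91,673 × 200%/5⌋ = $36,669; SL = ⌊$80,673/5⌋ = $16,134 → take DB $36,669. Book value $55,004.
Year 2: DB = ⌊$55,004 × 200%/5⌋ = $22,001; SL = ⌊$44,004/4⌋ = $11,001 → take DB $22,001. Book value $33,003.
Accumulated through year 2 = $91,673 − $33,003 = $58,670.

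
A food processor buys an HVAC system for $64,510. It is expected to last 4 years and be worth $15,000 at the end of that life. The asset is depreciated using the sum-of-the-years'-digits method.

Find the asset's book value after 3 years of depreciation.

$19,951

Depreciable base = $64,510 − $15,000 = $49,510.
Sum of the years' digits = 4+3+2+1 = 10.
Year 1: $49,510 × 4/10 = $19,804. Book value $44,706.
Year 2: $49,510 × 3/10 = $14,853. Book value $29,853.
Year 3: $49,510 × 2/10 = $9,902. Book value $19,951.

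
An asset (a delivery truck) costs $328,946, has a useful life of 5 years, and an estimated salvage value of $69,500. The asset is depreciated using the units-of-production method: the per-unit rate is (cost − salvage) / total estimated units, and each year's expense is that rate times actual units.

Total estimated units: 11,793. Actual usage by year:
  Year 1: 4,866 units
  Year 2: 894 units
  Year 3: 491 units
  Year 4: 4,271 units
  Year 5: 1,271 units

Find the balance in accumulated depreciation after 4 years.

Depreciable base = $328,946 − $69,500 = $259,446.
Rate = $259,446 / 11,793 units = $22 per unit.
Year 1: 4,866 × $22 = $107,052. Book value $221,894.
Year 2: 894 × $22 = $19,668. Book value $202,226.
Year 3: 491 × $22 = $10,802. Book value $191,424.
Year 4: 4,271 × $22 = $93,962. Book value $97,462.
Accumulated through year 4 = $328,946 − $97,462 = $231,484.

$231,484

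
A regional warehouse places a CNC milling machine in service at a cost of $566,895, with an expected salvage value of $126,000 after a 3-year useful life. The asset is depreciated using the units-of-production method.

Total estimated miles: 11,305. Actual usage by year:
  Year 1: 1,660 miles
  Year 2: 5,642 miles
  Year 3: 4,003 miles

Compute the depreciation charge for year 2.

$220,038

Depreciable base = $566,895 − $126,000 = $440,895.
Rate = $440,895 / 11,305 miles = $39 per mile.
Year 1: 1,660 × $39 = $64,740. Book value $502,155.
Year 2: 5,642 × $39 = $220,038. Book value $282,117.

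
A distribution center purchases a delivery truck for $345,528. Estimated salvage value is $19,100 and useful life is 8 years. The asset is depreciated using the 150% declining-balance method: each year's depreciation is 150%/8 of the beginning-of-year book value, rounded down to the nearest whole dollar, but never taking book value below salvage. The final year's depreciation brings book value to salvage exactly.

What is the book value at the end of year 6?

$99,410

Depreciable base = $345,528 − $19,100 = $326,428.
Year 1: ⌊$345,528 × 150%/8⌋ = $64,786. Book value $280,742.
Year 2: ⌊$280,742 × 150%/8⌋ = $52,639. Book value $228,103.
Year 3: ⌊$228,103 × 150%/8⌋ = $42,769. Book value $185,334.
Year 4: ⌊$185,334 × 150%/8⌋ = $34,750. Book value $150,584.
Year 5: ⌊$150,584 × 150%/8⌋ = $28,234. Book value $122,350.
Year 6: ⌊$122,350 × 150%/8⌋ = $22,940. Book value $99,410.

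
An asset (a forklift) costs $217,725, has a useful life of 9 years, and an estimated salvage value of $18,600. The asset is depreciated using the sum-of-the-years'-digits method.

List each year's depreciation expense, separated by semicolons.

Depreciable base = $217,725 − $18,600 = $199,125.
Sum of the years' digits = 9+8+7+6+5+4+3+2+1 = 45.
Year 1: $199,125 × 9/45 = $39,825. Book value $177,900.
Year 2: $199,125 × 8/45 = $35,400. Book value $142,500.
Year 3: $199,125 × 7/45 = $30,975. Book value $111,525.
Year 4: $199,125 × 6/45 = $26,550. Book value $84,975.
Year 5: $199,125 × 5/45 = $22,125. Book value $62,850.
Year 6: $199,125 × 4/45 = $17,700. Book value $45,150.
Year 7: $199,125 × 3/45 = $13,275. Book value $31,875.
Year 8: $199,125 × 2/45 = $8,850. Book value $23,025.
Year 9: $199,125 × 1/45 = $4,425. Book value $18,600.

$39,825; $35,400; $30,975; $26,550; $22,125; $17,700; $13,275; $8,850; $4,425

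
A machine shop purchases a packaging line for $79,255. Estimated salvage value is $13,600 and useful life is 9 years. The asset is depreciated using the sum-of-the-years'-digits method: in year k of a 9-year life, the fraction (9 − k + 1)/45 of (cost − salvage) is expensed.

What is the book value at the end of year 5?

$28,190

Depreciable base = $79,255 − $13,600 = $65,655.
Sum of the years' digits = 9+8+7+6+5+4+3+2+1 = 45.
Year 1: $65,655 × 9/45 = $13,131. Book value $66,124.
Year 2: $65,655 × 8/45 = $11,672. Book value $54,452.
Year 3: $65,655 × 7/45 = $10,213. Book value $44,239.
Year 4: $65,655 × 6/45 = $8,754. Book value $35,485.
Year 5: $65,655 × 5/45 = $7,295. Book value $28,190.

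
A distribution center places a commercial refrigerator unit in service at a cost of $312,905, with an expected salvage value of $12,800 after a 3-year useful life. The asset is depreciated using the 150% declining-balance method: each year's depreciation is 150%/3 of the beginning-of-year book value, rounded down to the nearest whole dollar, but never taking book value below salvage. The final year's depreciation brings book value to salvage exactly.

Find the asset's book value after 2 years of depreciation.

Depreciable base = $312,905 − $12,800 = $300,105.
Year 1: ⌊$312,905 × 150%/3⌋ = $156,452. Book value $156,453.
Year 2: ⌊$156,453 × 150%/3⌋ = $78,226. Book value $78,227.

$78,227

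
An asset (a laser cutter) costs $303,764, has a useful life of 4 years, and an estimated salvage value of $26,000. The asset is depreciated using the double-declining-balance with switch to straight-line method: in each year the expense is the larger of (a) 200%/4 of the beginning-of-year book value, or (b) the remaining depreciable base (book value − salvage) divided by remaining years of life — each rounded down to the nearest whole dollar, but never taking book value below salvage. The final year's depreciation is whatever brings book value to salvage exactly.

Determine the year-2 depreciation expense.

$75,941

Depreciable base = $303,764 − $26,000 = $277,764.
Year 1: DB = ⌊$303,764 × 200%/4⌋ = $151,882; SL = ⌊$277,764/4⌋ = $69,441 → take DB $151,882. Book value $151,882.
Year 2: DB = ⌊$151,882 × 200%/4⌋ = $75,941; SL = ⌊$125,882/3⌋ = $41,960 → take DB $75,941. Book value $75,941.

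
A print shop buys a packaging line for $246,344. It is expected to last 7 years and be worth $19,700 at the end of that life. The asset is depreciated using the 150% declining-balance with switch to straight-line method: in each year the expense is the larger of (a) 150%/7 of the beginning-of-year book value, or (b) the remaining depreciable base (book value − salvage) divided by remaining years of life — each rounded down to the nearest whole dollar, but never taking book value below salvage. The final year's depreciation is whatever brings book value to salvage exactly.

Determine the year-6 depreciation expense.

Depreciable base = $246,344 − $19,700 = $226,644.
Year 1: DB = ⌊$246,344 × 150%/7⌋ = $52,788; SL = ⌊$226,644/7⌋ = $32,377 → take DB $52,788. Book value $193,556.
Year 2: DB = ⌊$193,556 × 150%/7⌋ = $41,476; SL = ⌊$173,856/6⌋ = $28,976 → take DB $41,476. Book value $152,080.
Year 3: DB = ⌊$152,080 × 150%/7⌋ = $32,588; SL = ⌊$132,380/5⌋ = $26,476 → take DB $32,588. Book value $119,492.
Year 4: DB = ⌊$119,492 × 150%/7⌋ = $25,605; SL = ⌊$99,792/4⌋ = $24,948 → take DB $25,605. Book value $93,887.
Year 5: DB = ⌊$93,887 × 150%/7⌋ = $20,118; SL = ⌊$74,187/3⌋ = $24,729 → take SL $24,729. Book value $69,158.
Year 6: DB = ⌊$69,158 × 150%/7⌋ = $14,819; SL = ⌊$49,458/2⌋ = $24,729 → take SL $24,729. Book value $44,429.

$24,729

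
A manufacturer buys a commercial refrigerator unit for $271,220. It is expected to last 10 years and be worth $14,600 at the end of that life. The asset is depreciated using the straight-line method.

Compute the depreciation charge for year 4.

$25,662

Depreciable base = $271,220 − $14,600 = $256,620.
Annual expense = $256,620 / 10 = $25,662.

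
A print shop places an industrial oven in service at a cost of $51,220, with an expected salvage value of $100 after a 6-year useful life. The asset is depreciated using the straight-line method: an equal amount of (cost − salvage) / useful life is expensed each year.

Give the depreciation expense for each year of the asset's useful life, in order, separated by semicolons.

Depreciable base = $51,220 − $100 = $51,120.
Annual expense = $51,120 / 6 = $8,520.
End of year 1: book value $42,700.
End of year 2: book value $34,180.
End of year 3: book value $25,660.
End of year 4: book value $17,140.
End of year 5: book value $8,620.
End of year 6: book value $100.

$8,520; $8,520; $8,520; $8,520; $8,520; $8,520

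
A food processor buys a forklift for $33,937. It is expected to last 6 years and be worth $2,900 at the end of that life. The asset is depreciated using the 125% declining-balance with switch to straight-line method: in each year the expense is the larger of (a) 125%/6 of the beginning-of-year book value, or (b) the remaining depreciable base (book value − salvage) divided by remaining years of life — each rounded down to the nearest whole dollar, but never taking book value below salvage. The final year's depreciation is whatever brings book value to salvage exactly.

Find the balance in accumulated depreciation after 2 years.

Depreciable base = $33,937 − $2,900 = $31,037.
Year 1: DB = ⌊$33,937 × 125%/6⌋ = $7,070; SL = ⌊$31,037/6⌋ = $5,172 → take DB $7,070. Book value $26,867.
Year 2: DB = ⌊$26,867 × 125%/6⌋ = $5,597; SL = ⌊$23,967/5⌋ = $4,793 → take DB $5,597. Book value $21,270.
Accumulated through year 2 = $33,937 − $21,270 = $12,667.

$12,667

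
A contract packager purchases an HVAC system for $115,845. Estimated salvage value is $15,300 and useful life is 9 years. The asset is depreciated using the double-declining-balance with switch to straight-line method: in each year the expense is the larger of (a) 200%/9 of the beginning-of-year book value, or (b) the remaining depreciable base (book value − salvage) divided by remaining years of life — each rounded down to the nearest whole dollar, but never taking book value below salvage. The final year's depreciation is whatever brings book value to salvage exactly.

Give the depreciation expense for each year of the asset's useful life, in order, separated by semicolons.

Depreciable base = $115,845 − $15,300 = $100,545.
Year 1: DB = ⌊$115,845 × 200%/9⌋ = $25,743; SL = ⌊$100,545/9⌋ = $11,171 → take DB $25,743. Book value $90,102.
Year 2: DB = ⌊$90,102 × 200%/9⌋ = $20,022; SL = ⌊$74,802/8⌋ = $9,350 → take DB $20,022. Book value $70,080.
Year 3: DB = ⌊$70,080 × 200%/9⌋ = $15,573; SL = ⌊$54,780/7⌋ = $7,825 → take DB $15,573. Book value $54,507.
Year 4: DB = ⌊$54,507 × 200%/9⌋ = $12,112; SL = ⌊$39,207/6⌋ = $6,534 → take DB $12,112. Book value $42,395.
Year 5: DB = ⌊$42,395 × 200%/9⌋ = $9,421; SL = ⌊$27,095/5⌋ = $5,419 → take DB $9,421. Book value $32,974.
Year 6: DB = ⌊$32,974 × 200%/9⌋ = $7,327; SL = ⌊$17,674/4⌋ = $4,418 → take DB $7,327. Book value $25,647.
Year 7: DB = ⌊$25,647 × 200%/9⌋ = $5,699; SL = ⌊$10,347/3⌋ = $3,449 → take DB $5,699. Book value $19,948.
Year 8: DB = ⌊$19,948 × 200%/9⌋ = $4,432; SL = ⌊$4,648/2⌋ = $2,324 → take DB $4,432. Book value $15,516.
Year 9 (final): $15,516 − $15,300 = $216. Book value $15,300.

$25,743; $20,022; $15,573; $12,112; $9,421; $7,327; $5,699; $4,432; $216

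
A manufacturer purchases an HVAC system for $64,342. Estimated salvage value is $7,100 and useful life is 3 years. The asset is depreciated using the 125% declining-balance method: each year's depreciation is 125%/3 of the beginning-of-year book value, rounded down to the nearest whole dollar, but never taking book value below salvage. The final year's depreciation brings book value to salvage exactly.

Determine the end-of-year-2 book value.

Depreciable base = $64,342 − $7,100 = $57,242.
Year 1: ⌊$64,342 × 125%/3⌋ = $26,809. Book value $37,533.
Year 2: ⌊$37,533 × 125%/3⌋ = $15,638. Book value $21,895.

$21,895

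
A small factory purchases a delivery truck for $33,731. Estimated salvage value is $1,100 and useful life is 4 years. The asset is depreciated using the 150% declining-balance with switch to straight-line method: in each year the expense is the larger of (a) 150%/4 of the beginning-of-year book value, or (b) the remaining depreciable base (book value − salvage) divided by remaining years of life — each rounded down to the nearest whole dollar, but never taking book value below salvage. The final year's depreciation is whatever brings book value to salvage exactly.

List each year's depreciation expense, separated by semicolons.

$12,649; $7,905; $6,038; $6,039

Depreciable base = $33,731 − $1,100 = $32,631.
Year 1: DB = ⌊$33,731 × 150%/4⌋ = $12,649; SL = ⌊$32,631/4⌋ = $8,157 → take DB $12,649. Book value $21,082.
Year 2: DB = ⌊$21,082 × 150%/4⌋ = $7,905; SL = ⌊$19,982/3⌋ = $6,660 → take DB $7,905. Book value $13,177.
Year 3: DB = ⌊$13,177 × 150%/4⌋ = $4,941; SL = ⌊$12,077/2⌋ = $6,038 → take SL $6,038. Book value $7,139.
Year 4 (final): $7,139 − $1,100 = $6,039. Book value $1,100.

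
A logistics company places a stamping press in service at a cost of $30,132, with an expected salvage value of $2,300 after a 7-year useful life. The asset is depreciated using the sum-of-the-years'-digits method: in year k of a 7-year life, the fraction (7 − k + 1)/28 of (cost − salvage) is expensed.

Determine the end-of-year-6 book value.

$3,294

Depreciable base = $30,132 − $2,300 = $27,832.
Sum of the years' digits = 7+6+5+4+3+2+1 = 28.
Year 1: $27,832 × 7/28 = $6,958. Book value $23,174.
Year 2: $27,832 × 6/28 = $5,964. Book value $17,210.
Year 3: $27,832 × 5/28 = $4,970. Book value $12,240.
Year 4: $27,832 × 4/28 = $3,976. Book value $8,264.
Year 5: $27,832 × 3/28 = $2,982. Book value $5,282.
Year 6: $27,832 × 2/28 = $1,988. Book value $3,294.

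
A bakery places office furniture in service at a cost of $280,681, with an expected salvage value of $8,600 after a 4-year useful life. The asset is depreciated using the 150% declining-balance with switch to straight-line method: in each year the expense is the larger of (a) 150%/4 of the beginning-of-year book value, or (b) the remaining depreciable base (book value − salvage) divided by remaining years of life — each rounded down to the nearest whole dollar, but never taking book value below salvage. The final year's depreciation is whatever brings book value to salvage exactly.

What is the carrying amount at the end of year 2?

$109,642

Depreciable base = $280,681 − $8,600 = $272,081.
Year 1: DB = ⌊$280,681 × 150%/4⌋ = $105,255; SL = ⌊$272,081/4⌋ = $68,020 → take DB $105,255. Book value $175,426.
Year 2: DB = ⌊$175,426 × 150%/4⌋ = $65,784; SL = ⌊$166,826/3⌋ = $55,608 → take DB $65,784. Book value $109,642.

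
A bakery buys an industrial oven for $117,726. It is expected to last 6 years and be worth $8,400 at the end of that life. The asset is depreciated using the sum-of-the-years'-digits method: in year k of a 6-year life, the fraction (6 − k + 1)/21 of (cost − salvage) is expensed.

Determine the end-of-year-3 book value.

Depreciable base = $117,726 − $8,400 = $109,326.
Sum of the years' digits = 6+5+4+3+2+1 = 21.
Year 1: $109,326 × 6/21 = $31,236. Book value $86,490.
Year 2: $109,326 × 5/21 = $26,030. Book value $60,460.
Year 3: $109,326 × 4/21 = $20,824. Book value $39,636.

$39,636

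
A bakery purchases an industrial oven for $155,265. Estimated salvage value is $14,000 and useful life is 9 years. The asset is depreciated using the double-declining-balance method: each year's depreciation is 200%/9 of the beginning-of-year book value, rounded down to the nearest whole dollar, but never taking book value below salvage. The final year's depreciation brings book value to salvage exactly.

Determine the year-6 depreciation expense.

$9,820

Depreciable base = $155,265 − $14,000 = $141,265.
Year 1: ⌊$155,265 × 200%/9⌋ = $34,503. Book value $120,762.
Year 2: ⌊$120,762 × 200%/9⌋ = $26,836. Book value $93,926.
Year 3: ⌊$93,926 × 200%/9⌋ = $20,872. Book value $73,054.
Year 4: ⌊$73,054 × 200%/9⌋ = $16,234. Book value $56,820.
Year 5: ⌊$56,820 × 200%/9⌋ = $12,626. Book value $44,194.
Year 6: ⌊$44,194 × 200%/9⌋ = $9,820. Book value $34,374.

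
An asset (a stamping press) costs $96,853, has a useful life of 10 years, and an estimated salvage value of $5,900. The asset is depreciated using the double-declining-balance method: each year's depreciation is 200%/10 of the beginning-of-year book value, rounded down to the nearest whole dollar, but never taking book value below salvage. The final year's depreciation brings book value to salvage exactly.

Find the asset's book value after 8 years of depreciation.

$16,251

Depreciable base = $96,853 − $5,900 = $90,953.
Year 1: ⌊$96,853 × 200%/10⌋ = $19,370. Book value $77,483.
Year 2: ⌊$77,483 × 200%/10⌋ = $15,496. Book value $61,987.
Year 3: ⌊$61,987 × 200%/10⌋ = $12,397. Book value $49,590.
Year 4: ⌊$49,590 × 200%/10⌋ = $9,918. Book value $39,672.
Year 5: ⌊$39,672 × 200%/10⌋ = $7,934. Book value $31,738.
Year 6: ⌊$31,738 × 200%/10⌋ = $6,347. Book value $25,391.
Year 7: ⌊$25,391 × 200%/10⌋ = $5,078. Book value $20,313.
Year 8: ⌊$20,313 × 200%/10⌋ = $4,062. Book value $16,251.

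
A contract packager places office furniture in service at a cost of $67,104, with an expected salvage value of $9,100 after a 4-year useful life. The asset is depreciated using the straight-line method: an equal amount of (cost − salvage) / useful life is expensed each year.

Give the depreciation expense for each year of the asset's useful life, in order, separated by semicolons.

Depreciable base = $67,104 − $9,100 = $58,004.
Annual expense = $58,004 / 4 = $14,501.
End of year 1: book value $52,603.
End of year 2: book value $38,102.
End of year 3: book value $23,601.
End of year 4: book value $9,100.

$14,501; $14,501; $14,501; $14,501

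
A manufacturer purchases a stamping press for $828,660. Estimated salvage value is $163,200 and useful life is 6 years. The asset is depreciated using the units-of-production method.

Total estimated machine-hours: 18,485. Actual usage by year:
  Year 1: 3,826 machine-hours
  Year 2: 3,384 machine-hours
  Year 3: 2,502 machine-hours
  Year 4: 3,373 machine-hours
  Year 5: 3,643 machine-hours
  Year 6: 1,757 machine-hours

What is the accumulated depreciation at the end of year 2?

Depreciable base = $828,660 − $163,200 = $665,460.
Rate = $665,460 / 18,485 machine-hours = $36 per machine-hour.
Year 1: 3,826 × $36 = $137,736. Book value $690,924.
Year 2: 3,384 × $36 = $121,824. Book value $569,100.
Accumulated through year 2 = $828,660 − $569,100 = $259,560.

$259,560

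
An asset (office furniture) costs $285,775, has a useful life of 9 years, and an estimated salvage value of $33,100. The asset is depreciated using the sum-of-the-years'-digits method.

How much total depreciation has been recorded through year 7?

$235,830

Depreciable base = $285,775 − $33,100 = $252,675.
Sum of the years' digits = 9+8+7+6+5+4+3+2+1 = 45.
Year 1: $252,675 × 9/45 = $50,535. Book value $235,240.
Year 2: $252,675 × 8/45 = $44,920. Book value $190,320.
Year 3: $252,675 × 7/45 = $39,305. Book value $151,015.
Year 4: $252,675 × 6/45 = $33,690. Book value $117,325.
Year 5: $252,675 × 5/45 = $28,075. Book value $89,250.
Year 6: $252,675 × 4/45 = $22,460. Book value $66,790.
Year 7: $252,675 × 3/45 = $16,845. Book value $49,945.
Accumulated through year 7 = $285,775 − $49,945 = $235,830.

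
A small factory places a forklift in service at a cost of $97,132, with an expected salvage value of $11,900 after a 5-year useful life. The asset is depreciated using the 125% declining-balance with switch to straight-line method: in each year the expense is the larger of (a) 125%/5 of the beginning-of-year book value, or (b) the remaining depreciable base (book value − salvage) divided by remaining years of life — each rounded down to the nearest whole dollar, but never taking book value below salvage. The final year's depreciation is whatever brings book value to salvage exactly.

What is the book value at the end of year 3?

Depreciable base = $97,132 − $11,900 = $85,232.
Year 1: DB = ⌊$97,132 × 125%/5⌋ = $24,283; SL = ⌊$85,232/5⌋ = $17,046 → take DB $24,283. Book value $72,849.
Year 2: DB = ⌊$72,849 × 125%/5⌋ = $18,212; SL = ⌊$60,949/4⌋ = $15,237 → take DB $18,212. Book value $54,637.
Year 3: DB = ⌊$54,637 × 125%/5⌋ = $13,659; SL = ⌊$42,737/3⌋ = $14,245 → take SL $14,245. Book value $40,392.

$40,392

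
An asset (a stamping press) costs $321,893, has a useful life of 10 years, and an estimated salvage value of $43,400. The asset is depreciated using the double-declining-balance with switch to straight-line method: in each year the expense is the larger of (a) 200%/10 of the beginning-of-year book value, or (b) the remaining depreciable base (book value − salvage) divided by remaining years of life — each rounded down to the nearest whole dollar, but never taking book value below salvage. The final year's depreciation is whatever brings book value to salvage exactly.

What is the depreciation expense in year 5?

$26,369

Depreciable base = $321,893 − $43,400 = $278,493.
Year 1: DB = ⌊$321,893 × 200%/10⌋ = $64,378; SL = ⌊$278,493/10⌋ = $27,849 → take DB $64,378. Book value $257,515.
Year 2: DB = ⌊$257,515 × 200%/10⌋ = $51,503; SL = ⌊$214,115/9⌋ = $23,790 → take DB $51,503. Book value $206,012.
Year 3: DB = ⌊$206,012 × 200%/10⌋ = $41,202; SL = ⌊$162,612/8⌋ = $20,326 → take DB $41,202. Book value $164,810.
Year 4: DB = ⌊$164,810 × 200%/10⌋ = $32,962; SL = ⌊$121,410/7⌋ = $17,344 → take DB $32,962. Book value $131,848.
Year 5: DB = ⌊$131,848 × 200%/10⌋ = $26,369; SL = ⌊$88,448/6⌋ = $14,741 → take DB $26,369. Book value $105,479.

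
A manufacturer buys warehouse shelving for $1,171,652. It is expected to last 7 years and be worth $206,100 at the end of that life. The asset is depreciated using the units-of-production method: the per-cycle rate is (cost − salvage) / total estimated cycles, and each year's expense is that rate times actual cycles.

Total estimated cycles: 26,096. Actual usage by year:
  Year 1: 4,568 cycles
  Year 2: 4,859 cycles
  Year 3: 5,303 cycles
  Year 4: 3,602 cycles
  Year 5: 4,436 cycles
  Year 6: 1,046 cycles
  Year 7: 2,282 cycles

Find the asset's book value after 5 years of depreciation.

Depreciable base = $1,171,652 − $206,100 = $965,552.
Rate = $965,552 / 26,096 cycles = $37 per cycle.
Year 1: 4,568 × $37 = $169,016. Book value $1,002,636.
Year 2: 4,859 × $37 = $179,783. Book value $822,853.
Year 3: 5,303 × $37 = $196,211. Book value $626,642.
Year 4: 3,602 × $37 = $133,274. Book value $493,368.
Year 5: 4,436 × $37 = $164,132. Book value $329,236.

$329,236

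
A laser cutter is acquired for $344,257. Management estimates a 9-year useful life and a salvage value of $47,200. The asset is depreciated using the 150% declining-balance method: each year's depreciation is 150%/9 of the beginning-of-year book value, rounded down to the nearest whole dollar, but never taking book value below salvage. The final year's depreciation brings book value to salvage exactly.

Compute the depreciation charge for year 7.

$19,215

Depreciable base = $344,257 − $47,200 = $297,057.
Year 1: ⌊$344,257 × 150%/9⌋ = $57,376. Book value $286,881.
Year 2: ⌊$286,881 × 150%/9⌋ = $47,813. Book value $239,068.
Year 3: ⌊$239,068 × 150%/9⌋ = $39,844. Book value $199,224.
Year 4: ⌊$199,224 × 150%/9⌋ = $33,204. Book value $166,020.
Year 5: ⌊$166,020 × 150%/9⌋ = $27,670. Book value $138,350.
Year 6: ⌊$138,350 × 150%/9⌋ = $23,058. Book value $115,292.
Year 7: ⌊$115,292 × 150%/9⌋ = $19,215. Book value $96,077.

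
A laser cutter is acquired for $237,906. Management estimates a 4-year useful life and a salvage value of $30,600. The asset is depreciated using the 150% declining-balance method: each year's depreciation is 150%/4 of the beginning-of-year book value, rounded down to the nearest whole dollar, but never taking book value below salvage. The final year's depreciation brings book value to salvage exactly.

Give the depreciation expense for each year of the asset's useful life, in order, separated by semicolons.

Depreciable base = $237,906 − $30,600 = $207,306.
Year 1: ⌊$237,906 × 150%/4⌋ = $89,214. Book value $148,692.
Year 2: ⌊$148,692 × 150%/4⌋ = $55,759. Book value $92,933.
Year 3: ⌊$92,933 × 150%/4⌋ = $34,849. Book value $58,084.
Year 4 (final): $58,084 − $30,600 = $27,484. Book value $30,600.

$89,214; $55,759; $34,849; $27,484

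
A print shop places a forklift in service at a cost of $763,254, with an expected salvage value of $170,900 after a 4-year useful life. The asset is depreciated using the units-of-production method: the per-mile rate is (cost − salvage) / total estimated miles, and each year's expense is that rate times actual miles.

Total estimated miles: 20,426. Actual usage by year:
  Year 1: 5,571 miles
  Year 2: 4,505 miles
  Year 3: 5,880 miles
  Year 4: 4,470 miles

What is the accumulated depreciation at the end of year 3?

$462,724

Depreciable base = $763,254 − $170,900 = $592,354.
Rate = $592,354 / 20,426 miles = $29 per mile.
Year 1: 5,571 × $29 = $161,559. Book value $601,695.
Year 2: 4,505 × $29 = $130,645. Book value $471,050.
Year 3: 5,880 × $29 = $170,520. Book value $300,530.
Accumulated through year 3 = $763,254 − $300,530 = $462,724.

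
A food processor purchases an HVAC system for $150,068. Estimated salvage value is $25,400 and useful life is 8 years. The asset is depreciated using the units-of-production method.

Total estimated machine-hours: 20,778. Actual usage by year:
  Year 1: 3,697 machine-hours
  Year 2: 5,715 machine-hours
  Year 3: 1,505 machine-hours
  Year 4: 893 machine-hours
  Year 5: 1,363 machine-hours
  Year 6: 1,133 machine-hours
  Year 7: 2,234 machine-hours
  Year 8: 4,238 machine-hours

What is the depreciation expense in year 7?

$13,404

Depreciable base = $150,068 − $25,400 = $124,668.
Rate = $124,668 / 20,778 machine-hours = $6 per machine-hour.
Year 1: 3,697 × $6 = $22,182. Book value $127,886.
Year 2: 5,715 × $6 = $34,290. Book value $93,596.
Year 3: 1,505 × $6 = $9,030. Book value $84,566.
Year 4: 893 × $6 = $5,358. Book value $79,208.
Year 5: 1,363 × $6 = $8,178. Book value $71,030.
Year 6: 1,133 × $6 = $6,798. Book value $64,232.
Year 7: 2,234 × $6 = $13,404. Book value $50,828.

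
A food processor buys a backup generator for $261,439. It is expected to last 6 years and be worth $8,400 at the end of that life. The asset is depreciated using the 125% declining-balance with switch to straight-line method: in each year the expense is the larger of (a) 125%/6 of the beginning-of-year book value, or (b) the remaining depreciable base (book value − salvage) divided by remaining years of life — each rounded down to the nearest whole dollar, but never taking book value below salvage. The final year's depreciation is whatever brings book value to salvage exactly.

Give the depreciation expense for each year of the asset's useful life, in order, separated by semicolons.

$54,466; $43,119; $38,863; $38,863; $38,864; $38,864

Depreciable base = $261,439 − $8,400 = $253,039.
Year 1: DB = ⌊$261,439 × 125%/6⌋ = $54,466; SL = ⌊$253,039/6⌋ = $42,173 → take DB $54,466. Book value $206,973.
Year 2: DB = ⌊$206,973 × 125%/6⌋ = $43,119; SL = ⌊$198,573/5⌋ = $39,714 → take DB $43,119. Book value $163,854.
Year 3: DB = ⌊$163,854 × 125%/6⌋ = $34,136; SL = ⌊$155,454/4⌋ = $38,863 → take SL $38,863. Book value $124,991.
Year 4: DB = ⌊$124,991 × 125%/6⌋ = $26,039; SL = ⌊$116,591/3⌋ = $38,863 → take SL $38,863. Book value $86,128.
Year 5: DB = ⌊$86,128 × 125%/6⌋ = $17,943; SL = ⌊$77,728/2⌋ = $38,864 → take SL $38,864. Book value $47,264.
Year 6 (final): $47,264 − $8,400 = $38,864. Book value $8,400.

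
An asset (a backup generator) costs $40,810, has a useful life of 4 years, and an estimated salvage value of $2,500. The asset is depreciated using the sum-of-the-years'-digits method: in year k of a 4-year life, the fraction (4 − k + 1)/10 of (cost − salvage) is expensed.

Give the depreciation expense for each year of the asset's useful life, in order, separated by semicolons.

$15,324; $11,493; $7,662; $3,831

Depreciable base = $40,810 − $2,500 = $38,310.
Sum of the years' digits = 4+3+2+1 = 10.
Year 1: $38,310 × 4/10 = $15,324. Book value $25,486.
Year 2: $38,310 × 3/10 = $11,493. Book value $13,993.
Year 3: $38,310 × 2/10 = $7,662. Book value $6,331.
Year 4: $38,310 × 1/10 = $3,831. Book value $2,500.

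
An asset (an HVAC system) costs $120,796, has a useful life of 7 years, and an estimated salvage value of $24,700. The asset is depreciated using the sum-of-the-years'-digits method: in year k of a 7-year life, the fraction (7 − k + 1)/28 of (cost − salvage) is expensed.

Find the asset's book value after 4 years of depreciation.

Depreciable base = $120,796 − $24,700 = $96,096.
Sum of the years' digits = 7+6+5+4+3+2+1 = 28.
Year 1: $96,096 × 7/28 = $24,024. Book value $96,772.
Year 2: $96,096 × 6/28 = $20,592. Book value $76,180.
Year 3: $96,096 × 5/28 = $17,160. Book value $59,020.
Year 4: $96,096 × 4/28 = $13,728. Book value $45,292.

$45,292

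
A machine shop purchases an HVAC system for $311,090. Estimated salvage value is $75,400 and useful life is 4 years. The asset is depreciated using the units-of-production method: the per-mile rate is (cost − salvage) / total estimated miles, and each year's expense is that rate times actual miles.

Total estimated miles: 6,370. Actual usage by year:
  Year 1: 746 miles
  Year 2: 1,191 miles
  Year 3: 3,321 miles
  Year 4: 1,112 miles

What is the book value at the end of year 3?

$116,544

Depreciable base = $311,090 − $75,400 = $235,690.
Rate = $235,690 / 6,370 miles = $37 per mile.
Year 1: 746 × $37 = $27,602. Book value $283,488.
Year 2: 1,191 × $37 = $44,067. Book value $239,421.
Year 3: 3,321 × $37 = $122,877. Book value $116,544.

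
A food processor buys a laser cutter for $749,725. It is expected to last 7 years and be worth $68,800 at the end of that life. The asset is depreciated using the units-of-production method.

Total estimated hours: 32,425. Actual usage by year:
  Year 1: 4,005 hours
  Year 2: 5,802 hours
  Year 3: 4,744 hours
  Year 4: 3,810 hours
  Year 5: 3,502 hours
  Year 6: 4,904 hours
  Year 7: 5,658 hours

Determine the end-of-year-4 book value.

$364,144

Depreciable base = $749,725 − $68,800 = $680,925.
Rate = $680,925 / 32,425 hours = $21 per hour.
Year 1: 4,005 × $21 = $84,105. Book value $665,620.
Year 2: 5,802 × $21 = $121,842. Book value $543,778.
Year 3: 4,744 × $21 = $99,624. Book value $444,154.
Year 4: 3,810 × $21 = $80,010. Book value $364,144.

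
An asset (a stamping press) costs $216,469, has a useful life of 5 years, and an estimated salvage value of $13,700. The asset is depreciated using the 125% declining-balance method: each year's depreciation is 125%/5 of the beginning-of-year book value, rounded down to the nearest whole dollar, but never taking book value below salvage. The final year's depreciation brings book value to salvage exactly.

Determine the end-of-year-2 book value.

Depreciable base = $216,469 − $13,700 = $202,769.
Year 1: ⌊$216,469 × 125%/5⌋ = $54,117. Book value $162,352.
Year 2: ⌊$162,352 × 125%/5⌋ = $40,588. Book value $121,764.

$121,764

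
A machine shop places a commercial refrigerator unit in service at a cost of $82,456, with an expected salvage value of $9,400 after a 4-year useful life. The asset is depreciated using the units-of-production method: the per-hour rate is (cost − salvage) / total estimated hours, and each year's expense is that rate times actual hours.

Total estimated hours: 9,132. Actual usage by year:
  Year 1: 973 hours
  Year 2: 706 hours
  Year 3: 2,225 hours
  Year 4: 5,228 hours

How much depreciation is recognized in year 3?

Depreciable base = $82,456 − $9,400 = $73,056.
Rate = $73,056 / 9,132 hours = $8 per hour.
Year 1: 973 × $8 = $7,784. Book value $74,672.
Year 2: 706 × $8 = $5,648. Book value $69,024.
Year 3: 2,225 × $8 = $17,800. Book value $51,224.

$17,800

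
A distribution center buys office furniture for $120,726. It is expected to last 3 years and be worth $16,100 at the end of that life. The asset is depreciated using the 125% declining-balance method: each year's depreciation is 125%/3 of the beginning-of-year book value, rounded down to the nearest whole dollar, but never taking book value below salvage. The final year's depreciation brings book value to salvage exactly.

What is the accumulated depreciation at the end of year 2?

Depreciable base = $120,726 − $16,100 = $104,626.
Year 1: ⌊$120,726 × 125%/3⌋ = $50,302. Book value $70,424.
Year 2: ⌊$70,424 × 125%/3⌋ = $29,343. Book value $41,081.
Accumulated through year 2 = $120,726 − $41,081 = $79,645.

$79,645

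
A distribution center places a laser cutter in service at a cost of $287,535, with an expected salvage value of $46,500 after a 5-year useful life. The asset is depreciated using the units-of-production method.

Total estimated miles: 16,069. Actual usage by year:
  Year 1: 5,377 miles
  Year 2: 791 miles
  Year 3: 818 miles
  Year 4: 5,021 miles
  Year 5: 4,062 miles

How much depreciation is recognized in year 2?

$11,865

Depreciable base = $287,535 − $46,500 = $241,035.
Rate = $241,035 / 16,069 miles = $15 per mile.
Year 1: 5,377 × $15 = $80,655. Book value $206,880.
Year 2: 791 × $15 = $11,865. Book value $195,015.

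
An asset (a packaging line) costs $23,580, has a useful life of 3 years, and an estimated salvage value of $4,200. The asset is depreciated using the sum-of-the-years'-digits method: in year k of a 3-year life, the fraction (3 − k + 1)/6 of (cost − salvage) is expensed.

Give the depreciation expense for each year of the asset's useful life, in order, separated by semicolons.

Depreciable base = $23,580 − $4,200 = $19,380.
Sum of the years' digits = 3+2+1 = 6.
Year 1: $19,380 × 3/6 = $9,690. Book value $13,890.
Year 2: $19,380 × 2/6 = $6,460. Book value $7,430.
Year 3: $19,380 × 1/6 = $3,230. Book value $4,200.

$9,690; $6,460; $3,230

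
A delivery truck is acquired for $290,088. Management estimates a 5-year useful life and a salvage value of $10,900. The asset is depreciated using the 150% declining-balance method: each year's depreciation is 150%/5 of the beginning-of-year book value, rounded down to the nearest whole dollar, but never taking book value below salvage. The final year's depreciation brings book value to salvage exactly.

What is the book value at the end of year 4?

Depreciable base = $290,088 − $10,900 = $279,188.
Year 1: ⌊$290,088 × 150%/5⌋ = $87,026. Book value $203,062.
Year 2: ⌊$203,062 × 150%/5⌋ = $60,918. Book value $142,144.
Year 3: ⌊$142,144 × 150%/5⌋ = $42,643. Book value $99,501.
Year 4: ⌊$99,501 × 150%/5⌋ = $29,850. Book value $69,651.

$69,651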